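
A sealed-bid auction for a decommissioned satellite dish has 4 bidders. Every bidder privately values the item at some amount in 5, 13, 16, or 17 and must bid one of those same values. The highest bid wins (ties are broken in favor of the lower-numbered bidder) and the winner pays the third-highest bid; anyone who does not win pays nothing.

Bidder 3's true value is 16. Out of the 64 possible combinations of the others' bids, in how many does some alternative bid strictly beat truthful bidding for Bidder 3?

Others bid (5, 5, 17): truth gives 0; bid 17 gives 11 > 0. Violating.
Others bid (5, 13, 17): truth gives 0; bid 17 gives 3 > 0. Violating.
Others bid (5, 16, 5): truth gives 0; bid 17 gives 11 > 0. Violating.
Others bid (5, 16, 13): truth gives 0; bid 17 gives 3 > 0. Violating.
Others bid (5, 5, 5): truth gives 11; no alternative beats it.
Others bid (5, 5, 13): truth gives 11; no alternative beats it.
(Checking all 64 profiles: 12 have a profitable deviation, 52 do not.)

12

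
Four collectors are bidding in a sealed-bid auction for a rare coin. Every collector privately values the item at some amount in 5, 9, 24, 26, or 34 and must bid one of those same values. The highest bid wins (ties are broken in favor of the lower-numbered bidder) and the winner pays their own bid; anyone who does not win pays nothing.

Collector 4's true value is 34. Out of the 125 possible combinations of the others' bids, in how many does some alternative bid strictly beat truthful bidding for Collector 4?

Others bid (5, 5, 5): truth gives 0; bid 9 gives 25 > 0. Violating.
Others bid (5, 5, 9): truth gives 0; bid 24 gives 10 > 0. Violating.
Others bid (5, 5, 24): truth gives 0; bid 26 gives 8 > 0. Violating.
Others bid (5, 9, 5): truth gives 0; bid 24 gives 10 > 0. Violating.
Others bid (5, 5, 26): truth gives 0; no alternative beats it.
Others bid (5, 5, 34): truth gives 0; no alternative beats it.
(Checking all 125 profiles: 27 have a profitable deviation, 98 do not.)

27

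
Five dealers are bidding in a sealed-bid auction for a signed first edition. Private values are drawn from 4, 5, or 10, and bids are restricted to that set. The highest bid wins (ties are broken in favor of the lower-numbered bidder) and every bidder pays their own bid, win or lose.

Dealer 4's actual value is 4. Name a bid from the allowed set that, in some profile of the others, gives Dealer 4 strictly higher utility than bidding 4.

Suppose Dealer 1 bids 4, Dealer 2 bids 4, Dealer 3 bids 4 and Dealer 5 bids 4.
Bid 4: loses but pays 4, utility -4.
Bid 5: wins, pays 5, utility 4 - 5 = -1.
So bidding 5 beats truth here (-1 > -4).

5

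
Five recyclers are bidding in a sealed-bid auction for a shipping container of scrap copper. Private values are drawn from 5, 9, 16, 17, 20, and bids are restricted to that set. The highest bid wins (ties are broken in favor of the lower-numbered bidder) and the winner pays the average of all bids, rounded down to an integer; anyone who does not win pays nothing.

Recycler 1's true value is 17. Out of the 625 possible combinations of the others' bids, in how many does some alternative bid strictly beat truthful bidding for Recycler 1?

296

Others bid (5, 5, 5, 5): truth gives 10; bid 5 gives 12 > 10. Violating.
Others bid (5, 5, 5, 9): truth gives 9; bid 9 gives 11 > 9. Violating.
Others bid (5, 5, 5, 20): truth gives 0; bid 20 gives 6 > 0. Violating.
Others bid (5, 5, 9, 5): truth gives 9; bid 9 gives 11 > 9. Violating.
Others bid (5, 5, 5, 16): truth gives 8; no alternative beats it.
Others bid (5, 5, 5, 17): truth gives 8; no alternative beats it.
(Checking all 625 profiles: 296 have a profitable deviation, 329 do not.)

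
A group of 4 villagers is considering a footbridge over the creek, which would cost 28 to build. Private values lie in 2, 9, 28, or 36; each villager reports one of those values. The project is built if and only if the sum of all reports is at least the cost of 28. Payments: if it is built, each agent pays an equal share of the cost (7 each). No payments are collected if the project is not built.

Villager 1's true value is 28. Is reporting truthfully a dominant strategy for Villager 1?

Check each profile of the others' reports and compare truth against every alternative report.
Others report (2, 2, 2): truth gives 21, best alternative gives 21.
Others report (2, 2, 9): truth gives 21, best alternative gives 21.
Others report (2, 2, 28): truth gives 21, best alternative gives 21.
Others report (2, 2, 36): truth gives 21, best alternative gives 21.
Others report (2, 9, 2): truth gives 21, best alternative gives 21.
Others report (2, 9, 9): truth gives 21, best alternative gives 21.
(Remaining 58 profiles checked similarly; truth is weakly best in each.)
In every case the truthful report is at least as good as any alternative, so it is a dominant strategy.

Yes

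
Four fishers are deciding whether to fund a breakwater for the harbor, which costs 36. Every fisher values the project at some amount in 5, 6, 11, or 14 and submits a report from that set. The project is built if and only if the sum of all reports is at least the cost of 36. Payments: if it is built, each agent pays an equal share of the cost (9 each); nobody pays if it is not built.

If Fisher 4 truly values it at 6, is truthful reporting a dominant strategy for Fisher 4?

No

Consider the case where Fisher 1 reports 5, Fisher 2 reports 11 and Fisher 3 reports 14.
Truthful report 6: project built, pays 9, utility 6 - 9 = -3.
Report 5 instead: project not built, utility 0.
Since 0 > -3, reporting 5 is strictly better here, so truthful reporting is not dominant.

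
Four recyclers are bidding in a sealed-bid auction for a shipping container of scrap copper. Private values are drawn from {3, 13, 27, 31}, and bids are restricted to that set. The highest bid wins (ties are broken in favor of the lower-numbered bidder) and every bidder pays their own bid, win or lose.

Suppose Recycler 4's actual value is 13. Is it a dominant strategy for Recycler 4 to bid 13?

No

Consider the case where Recycler 1 bids 3, Recycler 2 bids 3 and Recycler 3 bids 13.
Truthful bid 13: loses but pays 13, utility -13.
Bid 3 instead: loses but pays 3, utility -3.
Since -3 > -13, bidding 3 is strictly better here, so truthful bidding is not dominant.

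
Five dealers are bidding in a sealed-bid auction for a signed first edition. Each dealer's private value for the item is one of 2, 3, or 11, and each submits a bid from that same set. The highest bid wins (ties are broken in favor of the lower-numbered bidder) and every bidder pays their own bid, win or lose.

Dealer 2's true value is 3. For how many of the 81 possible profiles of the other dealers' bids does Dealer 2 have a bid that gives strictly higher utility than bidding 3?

Others bid (2, 2, 2, 11): truth gives -3; bid 2 gives -2 > -3. Violating.
Others bid (2, 2, 3, 11): truth gives -3; bid 2 gives -2 > -3. Violating.
Others bid (2, 2, 11, 2): truth gives -3; bid 2 gives -2 > -3. Violating.
Others bid (2, 2, 11, 3): truth gives -3; bid 2 gives -2 > -3. Violating.
Others bid (2, 2, 2, 2): truth gives 0; no alternative beats it.
Others bid (2, 2, 2, 3): truth gives 0; no alternative beats it.
(Checking all 81 profiles: 73 have a profitable deviation, 8 do not.)

73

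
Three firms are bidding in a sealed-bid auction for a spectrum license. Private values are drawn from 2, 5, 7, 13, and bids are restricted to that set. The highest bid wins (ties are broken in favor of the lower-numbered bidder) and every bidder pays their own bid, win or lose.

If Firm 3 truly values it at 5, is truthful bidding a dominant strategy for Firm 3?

Consider the case where Firm 1 bids 2 and Firm 2 bids 5.
Truthful bid 5: loses but pays 5, utility -5.
Bid 2 instead: loses but pays 2, utility -2.
Since -2 > -5, bidding 2 is strictly better here, so truthful bidding is not dominant.

No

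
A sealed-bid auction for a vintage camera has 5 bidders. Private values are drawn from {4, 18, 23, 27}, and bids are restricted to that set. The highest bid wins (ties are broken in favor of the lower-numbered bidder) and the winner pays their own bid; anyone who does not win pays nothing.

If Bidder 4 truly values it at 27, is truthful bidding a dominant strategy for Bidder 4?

Consider the case where Bidder 1 bids 4, Bidder 2 bids 4, Bidder 3 bids 4 and Bidder 5 bids 4.
Truthful bid 27: wins, pays 27, utility 27 - 27 = 0.
Bid 18 instead: wins, pays 18, utility 27 - 18 = 9.
Since 9 > 0, bidding 18 is strictly better here, so truthful bidding is not dominant.

No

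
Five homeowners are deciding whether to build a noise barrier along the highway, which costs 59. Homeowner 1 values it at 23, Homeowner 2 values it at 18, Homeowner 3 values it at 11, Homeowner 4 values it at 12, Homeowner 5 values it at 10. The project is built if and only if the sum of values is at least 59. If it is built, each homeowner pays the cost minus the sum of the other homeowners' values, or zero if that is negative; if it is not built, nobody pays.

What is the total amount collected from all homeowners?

11

Total value 74 ≥ cost 59, so it is built.
Homeowner 1: others sum to 51; max(0, 59 - 51) = 8.
Homeowner 2: others sum to 56; max(0, 59 - 56) = 3.
Homeowner 3: others sum to 63; max(0, 59 - 63) = 0.
Homeowner 4: others sum to 62; max(0, 59 - 62) = 0.
Homeowner 5: others sum to 64; max(0, 59 - 64) = 0.
Total collected = 8 + 3 + 0 + 0 + 0 = 11.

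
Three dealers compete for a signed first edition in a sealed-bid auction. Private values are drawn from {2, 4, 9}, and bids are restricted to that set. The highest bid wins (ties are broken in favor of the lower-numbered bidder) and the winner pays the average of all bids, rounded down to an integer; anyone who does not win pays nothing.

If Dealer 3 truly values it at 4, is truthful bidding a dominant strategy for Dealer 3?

Check each profile of the others' bids and compare truth against every alternative bid.
Others bid (2, 2): truth gives 2, best alternative gives 0.
Others bid (2, 4): truth gives 0, best alternative gives 0.
Others bid (2, 9): truth gives 0, best alternative gives 0.
Others bid (4, 2): truth gives 0, best alternative gives 0.
Others bid (4, 4): truth gives 0, best alternative gives 0.
Others bid (4, 9): truth gives 0, best alternative gives 0.
(Remaining 3 profiles checked similarly; truth is weakly best in each.)
In every case the truthful bid is at least as good as any alternative, so it is a dominant strategy.

Yes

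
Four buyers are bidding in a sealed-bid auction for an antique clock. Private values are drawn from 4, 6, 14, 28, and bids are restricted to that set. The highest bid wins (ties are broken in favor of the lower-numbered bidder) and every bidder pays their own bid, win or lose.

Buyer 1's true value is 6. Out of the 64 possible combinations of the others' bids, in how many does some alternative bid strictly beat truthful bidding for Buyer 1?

Others bid (4, 4, 4): truth gives 0; bid 4 gives 2 > 0. Violating.
Others bid (4, 4, 14): truth gives -6; bid 4 gives -4 > -6. Violating.
Others bid (4, 4, 28): truth gives -6; bid 4 gives -4 > -6. Violating.
Others bid (4, 6, 14): truth gives -6; bid 4 gives -4 > -6. Violating.
Others bid (4, 4, 6): truth gives 0; no alternative beats it.
Others bid (4, 6, 4): truth gives 0; no alternative beats it.
(Checking all 64 profiles: 57 have a profitable deviation, 7 do not.)

57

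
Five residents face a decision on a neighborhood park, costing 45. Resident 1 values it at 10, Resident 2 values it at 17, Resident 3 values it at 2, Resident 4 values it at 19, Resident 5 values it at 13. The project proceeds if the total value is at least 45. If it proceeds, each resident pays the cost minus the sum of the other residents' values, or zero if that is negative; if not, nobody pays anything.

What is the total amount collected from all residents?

Total value 61 ≥ cost 45, so it is built.
Resident 1: others sum to 51; max(0, 45 - 51) = 0.
Resident 2: others sum to 44; max(0, 45 - 44) = 1.
Resident 3: others sum to 59; max(0, 45 - 59) = 0.
Resident 4: others sum to 42; max(0, 45 - 42) = 3.
Resident 5: others sum to 48; max(0, 45 - 48) = 0.
Total collected = 0 + 1 + 0 + 3 + 0 = 4.

4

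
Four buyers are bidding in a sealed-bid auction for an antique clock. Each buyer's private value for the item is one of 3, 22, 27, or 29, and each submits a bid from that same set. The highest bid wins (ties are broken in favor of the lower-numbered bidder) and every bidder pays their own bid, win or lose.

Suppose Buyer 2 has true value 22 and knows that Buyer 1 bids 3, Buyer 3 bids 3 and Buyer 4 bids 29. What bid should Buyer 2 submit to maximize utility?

3

Bid 3: loses but pays 3, utility -3.
Bid 22: loses but pays 22, utility -22.
Bid 27: loses but pays 27, utility -27.
Bid 29: wins, pays 29, utility 22 - 29 = -7.
The best choice is 3 with utility -3.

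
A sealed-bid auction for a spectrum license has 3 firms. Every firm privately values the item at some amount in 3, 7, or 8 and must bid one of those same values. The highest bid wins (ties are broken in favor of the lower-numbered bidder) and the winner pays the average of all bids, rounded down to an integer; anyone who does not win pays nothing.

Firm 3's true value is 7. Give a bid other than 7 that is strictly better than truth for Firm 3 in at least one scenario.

8

Suppose Firm 1 bids 3 and Firm 2 bids 7.
Bid 7: loses, pays 0, utility 0.
Bid 8: wins, pays 6, utility 7 - 6 = 1.
So bidding 8 beats truth here (1 > 0).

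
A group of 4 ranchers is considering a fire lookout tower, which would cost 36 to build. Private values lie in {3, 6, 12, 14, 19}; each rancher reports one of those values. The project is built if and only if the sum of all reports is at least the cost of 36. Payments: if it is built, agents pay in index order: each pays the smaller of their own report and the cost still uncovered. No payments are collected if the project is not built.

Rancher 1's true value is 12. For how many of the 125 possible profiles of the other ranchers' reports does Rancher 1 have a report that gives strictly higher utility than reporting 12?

Others report (3, 12, 19): truth gives 0; report 3 gives 9 > 0. Violating.
Others report (3, 14, 14): truth gives 0; report 6 gives 6 > 0. Violating.
Others report (3, 14, 19): truth gives 0; report 3 gives 9 > 0. Violating.
Others report (3, 19, 12): truth gives 0; report 3 gives 9 > 0. Violating.
Others report (3, 3, 3): truth gives 0; no alternative beats it.
Others report (3, 3, 6): truth gives 0; no alternative beats it.
(Checking all 125 profiles: 75 have a profitable deviation, 50 do not.)

75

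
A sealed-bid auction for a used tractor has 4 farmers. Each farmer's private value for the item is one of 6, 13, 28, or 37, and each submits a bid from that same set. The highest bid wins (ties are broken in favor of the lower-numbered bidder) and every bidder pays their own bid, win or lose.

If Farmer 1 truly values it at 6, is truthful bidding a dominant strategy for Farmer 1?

Yes

Check each profile of the others' bids and compare truth against every alternative bid.
Others bid (6, 6, 6): truth gives 0, best alternative gives -7.
Others bid (6, 6, 28): truth gives -6, best alternative gives -13.
Others bid (6, 6, 37): truth gives -6, best alternative gives -13.
Others bid (6, 13, 28): truth gives -6, best alternative gives -13.
Others bid (6, 13, 37): truth gives -6, best alternative gives -13.
Others bid (6, 28, 6): truth gives -6, best alternative gives -13.
(Remaining 58 profiles checked similarly; truth is weakly best in each.)
In every case the truthful bid is at least as good as any alternative, so it is a dominant strategy.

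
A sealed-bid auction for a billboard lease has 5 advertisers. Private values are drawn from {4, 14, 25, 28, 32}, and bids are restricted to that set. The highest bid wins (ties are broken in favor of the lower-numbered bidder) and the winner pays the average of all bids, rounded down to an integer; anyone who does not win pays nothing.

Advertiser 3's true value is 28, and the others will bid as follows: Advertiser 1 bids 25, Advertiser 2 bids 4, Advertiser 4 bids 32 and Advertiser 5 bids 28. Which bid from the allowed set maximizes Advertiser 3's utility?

Bid 4: loses, pays 0, utility 0.
Bid 14: loses, pays 0, utility 0.
Bid 25: loses, pays 0, utility 0.
Bid 28: loses, pays 0, utility 0.
Bid 32: wins, pays 24, utility 28 - 24 = 4.
The best choice is 32 with utility 4.

32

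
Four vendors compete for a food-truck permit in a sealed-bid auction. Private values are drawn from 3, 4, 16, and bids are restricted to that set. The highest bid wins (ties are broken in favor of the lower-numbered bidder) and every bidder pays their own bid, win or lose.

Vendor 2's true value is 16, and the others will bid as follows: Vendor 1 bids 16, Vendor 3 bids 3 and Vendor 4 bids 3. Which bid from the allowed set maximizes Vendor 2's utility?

Bid 3: loses but pays 3, utility -3.
Bid 4: loses but pays 4, utility -4.
Bid 16: loses but pays 16, utility -16.
The best choice is 3 with utility -3.

3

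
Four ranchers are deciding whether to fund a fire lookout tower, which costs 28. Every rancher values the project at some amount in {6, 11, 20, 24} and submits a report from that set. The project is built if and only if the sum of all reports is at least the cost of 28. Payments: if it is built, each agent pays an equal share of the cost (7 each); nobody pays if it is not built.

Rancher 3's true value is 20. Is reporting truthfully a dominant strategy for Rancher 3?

Yes

Check each profile of the others' reports and compare truth against every alternative report.
Others report (6, 6, 6): truth gives 13, best alternative gives 13.
Others report (6, 6, 11): truth gives 13, best alternative gives 13.
Others report (6, 6, 20): truth gives 13, best alternative gives 13.
Others report (6, 6, 24): truth gives 13, best alternative gives 13.
Others report (6, 11, 6): truth gives 13, best alternative gives 13.
Others report (6, 11, 11): truth gives 13, best alternative gives 13.
(Remaining 58 profiles checked similarly; truth is weakly best in each.)
In every case the truthful report is at least as good as any alternative, so it is a dominant strategy.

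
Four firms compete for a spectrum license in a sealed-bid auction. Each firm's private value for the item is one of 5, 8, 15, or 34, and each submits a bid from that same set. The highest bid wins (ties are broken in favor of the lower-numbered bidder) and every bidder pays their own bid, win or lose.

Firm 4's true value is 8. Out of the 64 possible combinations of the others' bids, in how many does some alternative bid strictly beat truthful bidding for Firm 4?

63

Others bid (5, 5, 8): truth gives -8; bid 5 gives -5 > -8. Violating.
Others bid (5, 5, 15): truth gives -8; bid 5 gives -5 > -8. Violating.
Others bid (5, 5, 34): truth gives -8; bid 5 gives -5 > -8. Violating.
Others bid (5, 8, 5): truth gives -8; bid 5 gives -5 > -8. Violating.
Others bid (5, 5, 5): truth gives 0; no alternative beats it.
(Checking all 64 profiles: 63 have a profitable deviation, 1 does not.)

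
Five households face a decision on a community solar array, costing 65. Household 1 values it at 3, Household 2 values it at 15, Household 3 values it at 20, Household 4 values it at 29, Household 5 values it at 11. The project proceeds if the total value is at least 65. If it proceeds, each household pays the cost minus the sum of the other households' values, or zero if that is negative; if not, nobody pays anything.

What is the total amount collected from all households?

25

Total value 78 ≥ cost 65, so it is built.
Household 1: others sum to 75; max(0, 65 - 75) = 0.
Household 2: others sum to 63; max(0, 65 - 63) = 2.
Household 3: others sum to 58; max(0, 65 - 58) = 7.
Household 4: others sum to 49; max(0, 65 - 49) = 16.
Household 5: others sum to 67; max(0, 65 - 67) = 0.
Total collected = 0 + 2 + 7 + 16 + 0 = 25.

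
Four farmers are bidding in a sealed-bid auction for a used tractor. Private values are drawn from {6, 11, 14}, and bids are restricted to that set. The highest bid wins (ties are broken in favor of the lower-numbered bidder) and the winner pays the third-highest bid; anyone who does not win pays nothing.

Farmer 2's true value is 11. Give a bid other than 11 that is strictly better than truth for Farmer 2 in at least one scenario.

Suppose Farmer 1 bids 6, Farmer 3 bids 6 and Farmer 4 bids 14.
Bid 11: loses, pays 0, utility 0.
Bid 14: wins, pays 6, utility 11 - 6 = 5.
So bidding 14 beats truth here (5 > 0).

14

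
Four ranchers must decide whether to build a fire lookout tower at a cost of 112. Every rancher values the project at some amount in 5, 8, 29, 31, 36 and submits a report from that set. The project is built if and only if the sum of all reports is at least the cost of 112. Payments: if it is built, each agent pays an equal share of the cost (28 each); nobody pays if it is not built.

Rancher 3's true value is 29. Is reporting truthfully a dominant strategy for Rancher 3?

Consider the case where Rancher 1 reports 5, Rancher 2 reports 36 and Rancher 4 reports 36.
Truthful report 29: project not built, utility 0.
Report 36 instead: project built, pays 28, utility 29 - 28 = 1.
Since 1 > 0, reporting 36 is strictly better here, so truthful reporting is not dominant.

No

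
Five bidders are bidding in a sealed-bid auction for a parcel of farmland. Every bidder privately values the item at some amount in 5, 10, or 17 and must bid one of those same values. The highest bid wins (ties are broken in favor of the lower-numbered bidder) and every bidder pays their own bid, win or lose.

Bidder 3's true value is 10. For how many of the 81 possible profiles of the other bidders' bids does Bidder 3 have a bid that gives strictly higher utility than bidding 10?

Others bid (5, 5, 5, 17): truth gives -10; bid 5 gives -5 > -10. Violating.
Others bid (5, 5, 10, 17): truth gives -10; bid 5 gives -5 > -10. Violating.
Others bid (5, 5, 17, 5): truth gives -10; bid 5 gives -5 > -10. Violating.
Others bid (5, 5, 17, 10): truth gives -10; bid 5 gives -5 > -10. Violating.
Others bid (5, 5, 5, 5): truth gives 0; no alternative beats it.
Others bid (5, 5, 5, 10): truth gives 0; no alternative beats it.
(Checking all 81 profiles: 77 have a profitable deviation, 4 do not.)

77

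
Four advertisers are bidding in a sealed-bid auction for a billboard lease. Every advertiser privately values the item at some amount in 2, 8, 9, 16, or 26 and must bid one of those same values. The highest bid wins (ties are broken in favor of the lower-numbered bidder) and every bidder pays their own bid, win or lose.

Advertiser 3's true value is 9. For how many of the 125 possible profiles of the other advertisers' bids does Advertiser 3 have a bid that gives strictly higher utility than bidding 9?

Others bid (2, 2, 2): truth gives 0; bid 8 gives 1 > 0. Violating.
Others bid (2, 2, 8): truth gives 0; bid 8 gives 1 > 0. Violating.
Others bid (2, 2, 16): truth gives -9; bid 2 gives -2 > -9. Violating.
Others bid (2, 2, 26): truth gives -9; bid 2 gives -2 > -9. Violating.
Others bid (2, 2, 9): truth gives 0; no alternative beats it.
Others bid (2, 8, 2): truth gives 0; no alternative beats it.
(Checking all 125 profiles: 115 have a profitable deviation, 10 do not.)

115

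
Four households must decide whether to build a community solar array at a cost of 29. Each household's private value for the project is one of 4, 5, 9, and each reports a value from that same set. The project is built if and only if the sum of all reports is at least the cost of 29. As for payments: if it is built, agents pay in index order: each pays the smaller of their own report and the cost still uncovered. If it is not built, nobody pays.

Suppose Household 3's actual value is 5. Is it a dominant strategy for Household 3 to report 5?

No

Consider the case where Household 1 reports 9, Household 2 reports 9 and Household 4 reports 9.
Truthful report 5: project built, pays 5, utility 5 - 5 = 0.
Report 4 instead: project built, pays 4, utility 5 - 4 = 1.
Since 1 > 0, reporting 4 is strictly better here, so truthful reporting is not dominant.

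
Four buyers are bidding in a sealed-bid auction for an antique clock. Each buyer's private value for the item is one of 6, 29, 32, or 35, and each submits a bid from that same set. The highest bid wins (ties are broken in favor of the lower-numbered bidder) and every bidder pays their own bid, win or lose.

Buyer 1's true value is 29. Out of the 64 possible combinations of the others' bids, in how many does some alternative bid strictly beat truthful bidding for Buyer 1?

Others bid (6, 6, 6): truth gives 0; bid 6 gives 23 > 0. Violating.
Others bid (6, 6, 32): truth gives -29; bid 32 gives -3 > -29. Violating.
Others bid (6, 6, 35): truth gives -29; bid 6 gives -6 > -29. Violating.
Others bid (6, 29, 32): truth gives -29; bid 32 gives -3 > -29. Violating.
Others bid (6, 6, 29): truth gives 0; no alternative beats it.
Others bid (6, 29, 6): truth gives 0; no alternative beats it.
(Checking all 64 profiles: 57 have a profitable deviation, 7 do not.)

57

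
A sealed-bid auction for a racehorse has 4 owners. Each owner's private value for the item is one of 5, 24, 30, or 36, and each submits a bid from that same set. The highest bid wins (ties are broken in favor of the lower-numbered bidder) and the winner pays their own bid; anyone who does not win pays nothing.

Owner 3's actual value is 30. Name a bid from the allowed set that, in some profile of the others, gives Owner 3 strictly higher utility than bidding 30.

Suppose Owner 1 bids 5, Owner 2 bids 5 and Owner 4 bids 5.
Bid 30: wins, pays 30, utility 30 - 30 = 0.
Bid 24: wins, pays 24, utility 30 - 24 = 6.
So bidding 24 beats truth here (6 > 0).

24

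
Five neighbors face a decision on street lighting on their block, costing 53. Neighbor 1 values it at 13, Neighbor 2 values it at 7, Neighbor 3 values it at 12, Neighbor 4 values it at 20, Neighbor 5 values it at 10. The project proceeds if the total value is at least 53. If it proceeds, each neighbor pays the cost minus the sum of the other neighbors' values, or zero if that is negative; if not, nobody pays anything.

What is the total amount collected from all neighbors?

19

Total value 62 ≥ cost 53, so it is built.
Neighbor 1: others sum to 49; max(0, 53 - 49) = 4.
Neighbor 2: others sum to 55; max(0, 53 - 55) = 0.
Neighbor 3: others sum to 50; max(0, 53 - 50) = 3.
Neighbor 4: others sum to 42; max(0, 53 - 42) = 11.
Neighbor 5: others sum to 52; max(0, 53 - 52) = 1.
Total collected = 4 + 0 + 3 + 11 + 1 = 19.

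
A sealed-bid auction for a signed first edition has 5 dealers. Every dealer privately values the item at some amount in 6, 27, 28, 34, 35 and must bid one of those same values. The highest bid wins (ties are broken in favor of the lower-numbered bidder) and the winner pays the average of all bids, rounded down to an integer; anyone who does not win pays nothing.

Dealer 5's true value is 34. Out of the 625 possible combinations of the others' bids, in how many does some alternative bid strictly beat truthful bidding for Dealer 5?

190

Others bid (6, 6, 6, 6): truth gives 23; bid 27 gives 24 > 23. Violating.
Others bid (6, 6, 6, 27): truth gives 19; bid 28 gives 20 > 19. Violating.
Others bid (6, 6, 6, 34): truth gives 0; bid 35 gives 17 > 0. Violating.
Others bid (6, 6, 27, 6): truth gives 19; bid 28 gives 20 > 19. Violating.
Others bid (6, 6, 6, 28): truth gives 18; no alternative beats it.
Others bid (6, 6, 6, 35): truth gives 0; no alternative beats it.
(Checking all 625 profiles: 190 have a profitable deviation, 435 do not.)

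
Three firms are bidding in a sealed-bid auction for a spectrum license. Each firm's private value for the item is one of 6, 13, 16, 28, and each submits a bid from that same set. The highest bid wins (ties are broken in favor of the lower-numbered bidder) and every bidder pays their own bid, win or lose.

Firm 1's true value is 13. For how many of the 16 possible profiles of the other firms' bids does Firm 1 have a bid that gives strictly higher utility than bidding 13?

13

Others bid (6, 6): truth gives 0; bid 6 gives 7 > 0. Violating.
Others bid (6, 16): truth gives -13; bid 16 gives -3 > -13. Violating.
Others bid (6, 28): truth gives -13; bid 6 gives -6 > -13. Violating.
Others bid (13, 16): truth gives -13; bid 16 gives -3 > -13. Violating.
Others bid (6, 13): truth gives 0; no alternative beats it.
Others bid (13, 6): truth gives 0; no alternative beats it.
(Checking all 16 profiles: 13 have a profitable deviation, 3 do not.)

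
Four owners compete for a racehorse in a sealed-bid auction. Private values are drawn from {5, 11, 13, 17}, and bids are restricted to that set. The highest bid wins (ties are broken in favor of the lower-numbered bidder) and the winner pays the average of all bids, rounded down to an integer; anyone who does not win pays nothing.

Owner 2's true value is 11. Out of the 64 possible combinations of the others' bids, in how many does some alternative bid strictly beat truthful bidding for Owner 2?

Others bid (5, 5, 13): truth gives 0; bid 13 gives 2 > 0. Violating.
Others bid (5, 11, 13): truth gives 0; bid 13 gives 1 > 0. Violating.
Others bid (5, 13, 5): truth gives 0; bid 13 gives 2 > 0. Violating.
Others bid (5, 13, 11): truth gives 0; bid 13 gives 1 > 0. Violating.
Others bid (5, 5, 5): truth gives 5; no alternative beats it.
Others bid (5, 5, 11): truth gives 3; no alternative beats it.
(Checking all 64 profiles: 10 have a profitable deviation, 54 do not.)

10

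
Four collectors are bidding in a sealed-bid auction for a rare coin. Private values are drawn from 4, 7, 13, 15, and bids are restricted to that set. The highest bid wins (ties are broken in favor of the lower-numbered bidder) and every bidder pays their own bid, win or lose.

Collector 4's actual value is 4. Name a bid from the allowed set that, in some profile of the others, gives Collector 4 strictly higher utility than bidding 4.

7

Suppose Collector 1 bids 4, Collector 2 bids 4 and Collector 3 bids 4.
Bid 4: loses but pays 4, utility -4.
Bid 7: wins, pays 7, utility 4 - 7 = -3.
So bidding 7 beats truth here (-3 > -4).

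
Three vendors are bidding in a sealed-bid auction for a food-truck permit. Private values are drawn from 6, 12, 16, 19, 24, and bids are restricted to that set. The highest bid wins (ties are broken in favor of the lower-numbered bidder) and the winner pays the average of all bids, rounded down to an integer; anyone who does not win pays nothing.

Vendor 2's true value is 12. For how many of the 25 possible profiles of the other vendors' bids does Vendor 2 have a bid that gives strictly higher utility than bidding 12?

1

Others bid (12, 6): truth gives 0; bid 16 gives 1 > 0. Violating.
Others bid (6, 6): truth gives 4; no alternative beats it.
Others bid (6, 12): truth gives 2; no alternative beats it.
(Checking all 25 profiles: 1 has a profitable deviation, 24 do not.)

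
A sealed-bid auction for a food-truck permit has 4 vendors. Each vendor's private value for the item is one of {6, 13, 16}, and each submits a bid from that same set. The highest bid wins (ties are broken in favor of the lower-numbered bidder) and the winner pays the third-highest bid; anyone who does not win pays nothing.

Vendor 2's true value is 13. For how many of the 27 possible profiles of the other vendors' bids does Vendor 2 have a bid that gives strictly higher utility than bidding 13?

Others bid (6, 6, 16): truth gives 0; bid 16 gives 7 > 0. Violating.
Others bid (6, 16, 6): truth gives 0; bid 16 gives 7 > 0. Violating.
Others bid (13, 6, 6): truth gives 0; bid 16 gives 7 > 0. Violating.
Others bid (6, 6, 6): truth gives 7; no alternative beats it.
Others bid (6, 6, 13): truth gives 7; no alternative beats it.
(Checking all 27 profiles: 3 have a profitable deviation, 24 do not.)

3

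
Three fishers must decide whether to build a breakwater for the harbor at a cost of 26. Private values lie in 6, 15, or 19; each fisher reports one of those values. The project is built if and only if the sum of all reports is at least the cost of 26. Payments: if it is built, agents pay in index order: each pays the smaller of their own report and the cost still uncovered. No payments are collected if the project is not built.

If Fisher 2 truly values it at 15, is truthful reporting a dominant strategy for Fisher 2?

Consider the case where Fisher 1 reports 6 and Fisher 3 reports 15.
Truthful report 15: project built, pays 15, utility 15 - 15 = 0.
Report 6 instead: project built, pays 6, utility 15 - 6 = 9.
Since 9 > 0, reporting 6 is strictly better here, so truthful reporting is not dominant.

No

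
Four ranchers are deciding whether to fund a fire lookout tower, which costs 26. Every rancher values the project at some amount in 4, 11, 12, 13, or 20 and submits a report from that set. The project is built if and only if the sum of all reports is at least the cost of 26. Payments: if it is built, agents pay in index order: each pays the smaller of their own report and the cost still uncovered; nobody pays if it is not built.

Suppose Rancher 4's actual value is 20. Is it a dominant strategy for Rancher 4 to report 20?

Check each profile of the others' reports and compare truth against every alternative report.
Others report (4, 4, 4): truth gives 6, best alternative gives 0.
Others report (4, 4, 20): truth gives 20, best alternative gives 20.
Others report (4, 11, 11): truth gives 20, best alternative gives 20.
Others report (4, 11, 12): truth gives 20, best alternative gives 20.
Others report (4, 11, 13): truth gives 20, best alternative gives 20.
Others report (4, 11, 20): truth gives 20, best alternative gives 20.
(Remaining 119 profiles checked similarly; truth is weakly best in each.)
In every case the truthful report is at least as good as any alternative, so it is a dominant strategy.

Yes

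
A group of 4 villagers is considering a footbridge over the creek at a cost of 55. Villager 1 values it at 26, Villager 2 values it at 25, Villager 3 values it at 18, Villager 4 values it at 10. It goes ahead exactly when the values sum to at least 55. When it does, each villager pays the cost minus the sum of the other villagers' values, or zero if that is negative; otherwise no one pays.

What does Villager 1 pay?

2

Total value 79 ≥ cost 55, so the project is built.
The other villagers' values sum to 53.
Cost minus that sum is 55 - 53 = 2.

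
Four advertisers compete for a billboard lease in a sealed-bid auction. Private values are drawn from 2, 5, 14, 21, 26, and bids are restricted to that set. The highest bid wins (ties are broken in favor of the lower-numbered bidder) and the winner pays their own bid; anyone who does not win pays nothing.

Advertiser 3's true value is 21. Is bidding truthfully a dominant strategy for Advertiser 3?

No

Consider the case where Advertiser 1 bids 2, Advertiser 2 bids 2 and Advertiser 4 bids 2.
Truthful bid 21: wins, pays 21, utility 21 - 21 = 0.
Bid 5 instead: wins, pays 5, utility 21 - 5 = 16.
Since 16 > 0, bidding 5 is strictly better here, so truthful bidding is not dominant.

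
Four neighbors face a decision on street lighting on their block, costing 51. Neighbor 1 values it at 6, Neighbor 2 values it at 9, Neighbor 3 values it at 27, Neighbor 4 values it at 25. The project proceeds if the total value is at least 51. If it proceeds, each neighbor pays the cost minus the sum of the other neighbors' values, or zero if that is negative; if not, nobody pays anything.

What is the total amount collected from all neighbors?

Total value 67 ≥ cost 51, so it is built.
Neighbor 1: others sum to 61; max(0, 51 - 61) = 0.
Neighbor 2: others sum to 58; max(0, 51 - 58) = 0.
Neighbor 3: others sum to 40; max(0, 51 - 40) = 11.
Neighbor 4: others sum to 42; max(0, 51 - 42) = 9.
Total collected = 0 + 0 + 11 + 9 = 20.

20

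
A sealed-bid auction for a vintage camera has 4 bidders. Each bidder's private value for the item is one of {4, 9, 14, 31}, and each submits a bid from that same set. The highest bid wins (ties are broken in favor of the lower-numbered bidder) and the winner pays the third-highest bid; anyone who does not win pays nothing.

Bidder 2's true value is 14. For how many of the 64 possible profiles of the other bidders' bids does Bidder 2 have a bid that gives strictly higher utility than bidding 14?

12

Others bid (4, 4, 31): truth gives 0; bid 31 gives 10 > 0. Violating.
Others bid (4, 9, 31): truth gives 0; bid 31 gives 5 > 0. Violating.
Others bid (4, 31, 4): truth gives 0; bid 31 gives 10 > 0. Violating.
Others bid (4, 31, 9): truth gives 0; bid 31 gives 5 > 0. Violating.
Others bid (4, 4, 4): truth gives 10; no alternative beats it.
Others bid (4, 4, 9): truth gives 10; no alternative beats it.
(Checking all 64 profiles: 12 have a profitable deviation, 52 do not.)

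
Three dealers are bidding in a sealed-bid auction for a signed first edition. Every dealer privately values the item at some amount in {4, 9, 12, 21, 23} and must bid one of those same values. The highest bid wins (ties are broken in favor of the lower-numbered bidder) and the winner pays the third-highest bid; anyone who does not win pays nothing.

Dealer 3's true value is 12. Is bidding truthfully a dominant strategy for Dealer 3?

Consider the case where Dealer 1 bids 4 and Dealer 2 bids 12.
Truthful bid 12: loses, pays 0, utility 0.
Bid 21 instead: wins, pays 4, utility 12 - 4 = 8.
Since 8 > 0, bidding 21 is strictly better here, so truthful bidding is not dominant.

No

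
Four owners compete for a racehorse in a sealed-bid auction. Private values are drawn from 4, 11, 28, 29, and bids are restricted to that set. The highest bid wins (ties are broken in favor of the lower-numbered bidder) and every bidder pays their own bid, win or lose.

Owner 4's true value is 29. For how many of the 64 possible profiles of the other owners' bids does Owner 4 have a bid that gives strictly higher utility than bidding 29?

Others bid (4, 4, 4): truth gives 0; bid 11 gives 18 > 0. Violating.
Others bid (4, 4, 11): truth gives 0; bid 28 gives 1 > 0. Violating.
Others bid (4, 4, 29): truth gives -29; bid 4 gives -4 > -29. Violating.
Others bid (4, 11, 4): truth gives 0; bid 28 gives 1 > 0. Violating.
Others bid (4, 4, 28): truth gives 0; no alternative beats it.
Others bid (4, 11, 28): truth gives 0; no alternative beats it.
(Checking all 64 profiles: 45 have a profitable deviation, 19 do not.)

45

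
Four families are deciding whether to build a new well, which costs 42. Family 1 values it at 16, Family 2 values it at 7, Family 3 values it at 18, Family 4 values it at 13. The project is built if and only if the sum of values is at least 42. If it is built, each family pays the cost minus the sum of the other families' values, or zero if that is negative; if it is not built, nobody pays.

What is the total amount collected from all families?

11

Total value 54 ≥ cost 42, so it is built.
Family 1: others sum to 38; max(0, 42 - 38) = 4.
Family 2: others sum to 47; max(0, 42 - 47) = 0.
Family 3: others sum to 36; max(0, 42 - 36) = 6.
Family 4: others sum to 41; max(0, 42 - 41) = 1.
Total collected = 4 + 0 + 6 + 1 = 11.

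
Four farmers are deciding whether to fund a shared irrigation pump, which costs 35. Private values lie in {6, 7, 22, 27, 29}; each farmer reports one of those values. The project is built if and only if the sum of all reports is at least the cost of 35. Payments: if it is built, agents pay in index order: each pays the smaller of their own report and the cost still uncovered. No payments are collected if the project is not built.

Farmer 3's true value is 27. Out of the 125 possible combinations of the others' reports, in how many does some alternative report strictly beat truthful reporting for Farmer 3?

24

Others report (6, 6, 6): truth gives 4; report 22 gives 5 > 4. Violating.
Others report (6, 6, 7): truth gives 4; report 22 gives 5 > 4. Violating.
Others report (6, 6, 22): truth gives 4; report 6 gives 21 > 4. Violating.
Others report (6, 6, 27): truth gives 4; report 6 gives 21 > 4. Violating.
Others report (6, 7, 6): truth gives 5; no alternative beats it.
Others report (6, 7, 7): truth gives 5; no alternative beats it.
(Checking all 125 profiles: 24 have a profitable deviation, 101 do not.)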